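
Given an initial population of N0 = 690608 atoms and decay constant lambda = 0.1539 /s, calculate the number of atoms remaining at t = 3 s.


N = N0 * exp(-lambda * t)
N = 690608 * exp(-0.1539 * 3)
N = 435229

435229


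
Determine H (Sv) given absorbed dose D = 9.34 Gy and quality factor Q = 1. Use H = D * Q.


H = D * Q
H = 9.34 * 1
H = 9.3400 Sv

9.3400


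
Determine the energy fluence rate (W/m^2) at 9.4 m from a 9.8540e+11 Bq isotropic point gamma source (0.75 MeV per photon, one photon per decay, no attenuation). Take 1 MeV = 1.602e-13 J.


psi = A * E * 1.602e-13 / (4*pi*r^2)
psi = 9.8540e+11 * 0.75 * 1.602e-13 / (4*pi*9.4^2)
psi = 1.0663e-04 W/m^2

1.0663e-04


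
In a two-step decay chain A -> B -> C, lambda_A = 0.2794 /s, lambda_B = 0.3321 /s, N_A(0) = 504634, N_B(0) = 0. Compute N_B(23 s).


N_B(t) = lambda_A * N_A0 / (lambda_B - lambda_A) * [exp(-lambda_A*t) - exp(-lambda_B*t)]
exp(-0.2794*23) = 0.001618590; exp(-0.3321*23) = 4.816466e-04
N_B = 0.2794 * 504634 / (0.3321 - 0.2794) * (0.001618590 - 4.816466e-04)
N_B = 3041.8

3041.8


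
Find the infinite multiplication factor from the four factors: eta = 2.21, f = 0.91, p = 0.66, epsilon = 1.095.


k_inf = eta * f * p * epsilon
k_inf = 2.21 * 0.91 * 0.66 * 1.095
k_inf = 1.4534

1.4534


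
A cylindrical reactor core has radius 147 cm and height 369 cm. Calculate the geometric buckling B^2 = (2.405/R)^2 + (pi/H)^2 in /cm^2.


B^2 = (2.405/R)^2 + (pi/H)^2
B^2 = (2.405/147)^2 + (pi/369)^2
B^2 = 3.4015e-04 /cm^2

3.4015e-04


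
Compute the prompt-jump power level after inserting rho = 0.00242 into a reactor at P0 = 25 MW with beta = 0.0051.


P1/P0 = beta / (beta - rho)
P1/P0 = 0.0051 / (0.0051 - 0.00242) = 1.902985
P1 = 25 * 1.902985 = 47.575 MW

47.575


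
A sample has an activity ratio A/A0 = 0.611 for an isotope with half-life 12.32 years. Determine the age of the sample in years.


lambda = ln(2) / t_half = ln(2) / 12.32 = 0.05626195 /yr
t = -ln(A/A0) / lambda
t = -ln(0.611) / 0.05626195
t = 8.7565 yr

8.7565


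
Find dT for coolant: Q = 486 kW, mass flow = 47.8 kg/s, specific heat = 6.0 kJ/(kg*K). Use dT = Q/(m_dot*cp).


dT = Q / (m_dot * cp)
dT = 486 / (47.8 * 6.0)
dT = 1.6946 C

1.6946


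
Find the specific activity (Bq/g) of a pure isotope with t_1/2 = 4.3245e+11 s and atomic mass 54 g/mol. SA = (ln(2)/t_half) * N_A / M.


lambda = ln(2) / t_half = ln(2) / 4.3245e+11 = 1.602838e-12 /s
SA = lambda * N_A / M
SA = 1.602838e-12 * 6.022e23 / 54
SA = 1.7875e+10 Bq/g

1.7875e+10


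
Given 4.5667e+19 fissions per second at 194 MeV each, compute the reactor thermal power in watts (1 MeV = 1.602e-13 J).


P = fission_rate * E_MeV * 1.602e-13
P = 4.5667e+19 * 194 * 1.602e-13
P = 1.4193e+09 W

1.4193e+09


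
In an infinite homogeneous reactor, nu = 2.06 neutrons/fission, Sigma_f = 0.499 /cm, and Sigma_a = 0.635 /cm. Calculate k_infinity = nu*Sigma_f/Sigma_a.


k_inf = nu * Sigma_f / Sigma_a
k_inf = 2.06 * 0.499 / 0.635
k_inf = 1.6188

1.6188


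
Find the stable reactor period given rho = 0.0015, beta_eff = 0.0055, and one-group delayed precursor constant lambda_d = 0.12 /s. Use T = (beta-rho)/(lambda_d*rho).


T = (beta - rho) / (lambda_d * rho)
T = (0.0055 - 0.0015) / (0.12 * 0.0015)
T = 22.222 s

22.222


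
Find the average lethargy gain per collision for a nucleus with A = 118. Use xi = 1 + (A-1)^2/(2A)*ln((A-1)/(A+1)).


xi = 1 + (A-1)^2/(2A) * ln((A-1)/(A+1))
xi = 1 + (118-1)^2/(2*118) * ln((118-1)/(118 +1))
xi = 0.016854

0.016854


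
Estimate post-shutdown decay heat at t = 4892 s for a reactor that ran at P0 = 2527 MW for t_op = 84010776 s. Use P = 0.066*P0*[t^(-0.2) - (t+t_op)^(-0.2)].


P/P0 = 0.066 * [t^(-0.2) - (t + t_op)^(-0.2)]
P/P0 = 0.066 * [4892^(-0.2) - (4892 + 84010776)^(-0.2)]
P/P0 = 0.066 * [0.1828533 - 0.02600926] = 0.01035171
P = 2527 * 0.01035171 = 26.159 MW

26.159


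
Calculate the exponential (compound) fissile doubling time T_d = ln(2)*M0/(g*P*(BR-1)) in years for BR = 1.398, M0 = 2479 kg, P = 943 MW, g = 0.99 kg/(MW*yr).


Breeding gain G = BR - 1 = 1.398 - 1 = 0.398
Fissile production rate = g * P * G = 0.99 * 943 * 0.398 = 371.56086 kg/yr
T_d = ln(2) * M0 / (g * P * G)
T_d = ln(2) * 2479 / 371.56086 = 4.6246 yr

4.6246


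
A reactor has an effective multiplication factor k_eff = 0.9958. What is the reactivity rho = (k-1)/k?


rho = (k_eff - 1) / k_eff
rho = (0.9958 - 1) / 0.9958
rho = -0.0042177

-0.0042177


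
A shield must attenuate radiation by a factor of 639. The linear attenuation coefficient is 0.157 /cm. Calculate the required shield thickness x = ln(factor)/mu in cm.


x = ln(factor) / mu
x = ln(639) / 0.157
x = 41.146 cm

41.146


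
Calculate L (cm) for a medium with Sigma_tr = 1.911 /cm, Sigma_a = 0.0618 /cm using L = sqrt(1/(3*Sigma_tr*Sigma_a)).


D = 1 / (3 * Sigma_tr) = 1 / (3 * 1.911) = 0.1744287 cm
L = sqrt(D / Sigma_a)
L = sqrt(0.1744287 / 0.0618)
L = 1.6800 cm

1.6800


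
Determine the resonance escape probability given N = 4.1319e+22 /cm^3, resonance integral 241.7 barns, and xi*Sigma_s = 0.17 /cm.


p = exp(-N * I * 1e-24 / (xi*Sigma_s))
p = exp(-4.1319e+22 * 241.7 * 1e-24 / 0.17)
p = 3.0689e-26

3.0689e-26


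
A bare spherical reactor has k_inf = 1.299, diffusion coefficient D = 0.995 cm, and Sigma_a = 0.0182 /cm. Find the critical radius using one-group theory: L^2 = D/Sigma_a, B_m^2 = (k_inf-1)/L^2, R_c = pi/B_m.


L^2 = D / Sigma_a = 0.995 / 0.0182 = 54.67033 cm^2
B_m^2 = (k_inf - 1) / L^2 = (1.299 - 1) / 54.67033 = 0.005469146 /cm^2
For a bare sphere: B_g = pi/R, so R_c = pi / sqrt(B_m^2)
R_c = pi / sqrt(0.005469146) = 42.481 cm

42.481


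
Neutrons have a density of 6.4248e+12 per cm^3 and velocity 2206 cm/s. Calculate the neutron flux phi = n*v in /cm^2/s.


phi = n * v
phi = 6.4248e+12 * 2206
phi = 1.4173e+16 /cm^2/s

1.4173e+16


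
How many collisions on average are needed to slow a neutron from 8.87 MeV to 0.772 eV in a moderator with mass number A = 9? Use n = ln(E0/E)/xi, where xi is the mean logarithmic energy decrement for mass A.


xi = 1 + (A-1)^2/(2A)*ln((A-1)/(A+1)) = 0.2066007 (for A = 9)
n = ln(E0/E) / xi
n = ln(8.87e6 / 0.772) / 0.2066007
n = ln(1.148964e+07) / 0.2066007 = 78.688

78.688


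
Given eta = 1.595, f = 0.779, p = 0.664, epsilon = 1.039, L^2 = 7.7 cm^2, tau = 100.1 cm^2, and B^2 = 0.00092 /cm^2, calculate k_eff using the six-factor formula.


k_inf = eta*f*p*eps = 1.595*0.779*0.664*1.039 = 0.8571992
P_TNL = 1/(1 + L^2*B^2) = 1/(1 + 7.7*0.00092) = 0.9929658
P_FNL = exp(-B^2*tau) = exp(-0.00092*100.1) = 0.9120212
k_eff = k_inf * P_TNL * P_FNL = 0.8571992 * 0.9929658 * 0.9120212
k_eff = 0.77628

0.77628


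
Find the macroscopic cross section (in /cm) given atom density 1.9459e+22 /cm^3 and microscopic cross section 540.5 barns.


Sigma = N * sigma_barns * 1e-24
Sigma = 1.9459e+22 * 540.5 * 1e-24
Sigma = 10.518 /cm

10.518


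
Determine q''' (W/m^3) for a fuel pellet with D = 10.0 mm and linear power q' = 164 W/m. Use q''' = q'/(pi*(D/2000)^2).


r = D / 2 / 1000 = 10.0 / 2 / 1000 = 0.005 m
q''' = q' / (pi * r^2)
q''' = 164 / (pi * 0.005^2)
q''' = 2.0881e+06 W/m^3

2.0881e+06


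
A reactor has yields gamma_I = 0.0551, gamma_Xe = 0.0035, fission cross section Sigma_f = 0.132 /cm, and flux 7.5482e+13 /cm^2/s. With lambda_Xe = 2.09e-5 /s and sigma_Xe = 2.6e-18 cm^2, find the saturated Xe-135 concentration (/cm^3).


Xe_eq = (gamma_I + gamma_Xe) * Sigma_f * phi / (lambda_Xe + sigma_Xe * phi)
Numerator = (0.0551 + 0.0035) * 0.132 * 7.5482e+13 = 5.838684e+11
Denominator = 2.09e-5 + 2.6e-18 * 7.5482e+13 = 2.171532e-04
Xe_eq = 5.838684e+11 / 2.171532e-04 = 2.6887e+15 /cm^3

2.6887e+15


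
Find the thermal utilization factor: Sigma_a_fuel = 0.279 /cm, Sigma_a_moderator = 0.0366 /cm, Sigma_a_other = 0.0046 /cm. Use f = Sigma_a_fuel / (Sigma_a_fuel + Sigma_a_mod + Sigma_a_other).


f = Sigma_a_fuel / (Sigma_a_fuel + Sigma_a_mod + Sigma_a_other)
f = 0.279 / (0.279 + 0.0366 + 0.0046)
f = 0.87133

0.87133


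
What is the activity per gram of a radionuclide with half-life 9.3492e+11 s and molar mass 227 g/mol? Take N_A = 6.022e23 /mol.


lambda = ln(2) / t_half = ln(2) / 9.3492e+11 = 7.413973e-13 /s
SA = lambda * N_A / M
SA = 7.413973e-13 * 6.022e23 / 227
SA = 1.9668e+09 Bq/g

1.9668e+09


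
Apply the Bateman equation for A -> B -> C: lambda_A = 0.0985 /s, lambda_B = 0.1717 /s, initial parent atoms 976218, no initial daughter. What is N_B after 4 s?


N_B(t) = lambda_A * N_A0 / (lambda_B - lambda_A) * [exp(-lambda_A*t) - exp(-lambda_B*t)]
exp(-0.0985*4) = 0.6743541; exp(-0.1717*4) = 0.5031837
N_B = 0.0985 * 976218 / (0.1717 - 0.0985) * (0.6743541 - 0.5031837)
N_B = 224854

224854


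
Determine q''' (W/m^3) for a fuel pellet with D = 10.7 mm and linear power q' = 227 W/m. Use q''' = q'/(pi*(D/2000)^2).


r = D / 2 / 1000 = 10.7 / 2 / 1000 = 0.00535 m
q''' = q' / (pi * r^2)
q''' = 227 / (pi * 0.00535^2)
q''' = 2.5245e+06 W/m^3

2.5245e+06


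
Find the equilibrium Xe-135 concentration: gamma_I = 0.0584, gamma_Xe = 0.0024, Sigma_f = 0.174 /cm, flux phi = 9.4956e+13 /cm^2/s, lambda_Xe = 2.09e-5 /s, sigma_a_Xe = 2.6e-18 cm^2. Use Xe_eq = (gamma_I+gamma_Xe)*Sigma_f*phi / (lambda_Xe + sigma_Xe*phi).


Xe_eq = (gamma_I + gamma_Xe) * Sigma_f * phi / (lambda_Xe + sigma_Xe * phi)
Numerator = (0.0584 + 0.0024) * 0.174 * 9.4956e+13 = 1.004559e+12
Denominator = 2.09e-5 + 2.6e-18 * 9.4956e+13 = 2.677856e-04
Xe_eq = 1.004559e+12 / 2.677856e-04 = 3.7514e+15 /cm^3

3.7514e+15


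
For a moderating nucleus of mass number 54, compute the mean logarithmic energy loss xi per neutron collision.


xi = 1 + (A-1)^2/(2A) * ln((A-1)/(A+1))
xi = 1 + (54-1)^2/(2*54) * ln((54-1)/(54 +1))
xi = 0.036584

0.036584


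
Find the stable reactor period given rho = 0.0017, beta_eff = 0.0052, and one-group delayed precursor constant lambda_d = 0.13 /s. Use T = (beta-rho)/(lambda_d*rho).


T = (beta - rho) / (lambda_d * rho)
T = (0.0052 - 0.0017) / (0.13 * 0.0017)
T = 15.837 s

15.837


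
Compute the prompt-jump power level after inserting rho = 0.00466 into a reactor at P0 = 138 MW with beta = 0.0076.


P1/P0 = beta / (beta - rho)
P1/P0 = 0.0076 / (0.0076 - 0.00466) = 2.585034
P1 = 138 * 2.585034 = 356.73 MW

356.73


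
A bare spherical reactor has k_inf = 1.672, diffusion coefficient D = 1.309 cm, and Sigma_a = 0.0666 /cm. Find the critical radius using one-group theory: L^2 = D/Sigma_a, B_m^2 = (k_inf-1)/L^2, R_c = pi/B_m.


L^2 = D / Sigma_a = 1.309 / 0.0666 = 19.65465 cm^2
B_m^2 = (k_inf - 1) / L^2 = (1.672 - 1) / 19.65465 = 0.03419038 /cm^2
For a bare sphere: B_g = pi/R, so R_c = pi / sqrt(B_m^2)
R_c = pi / sqrt(0.03419038) = 16.990 cm

16.990


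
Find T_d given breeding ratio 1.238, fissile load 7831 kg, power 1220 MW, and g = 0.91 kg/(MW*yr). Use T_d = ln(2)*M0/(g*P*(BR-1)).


Breeding gain G = BR - 1 = 1.238 - 1 = 0.238
Fissile production rate = g * P * G = 0.91 * 1220 * 0.238 = 264.2276 kg/yr
T_d = ln(2) * M0 / (g * P * G)
T_d = ln(2) * 7831 / 264.2276 = 20.543 yr

20.543


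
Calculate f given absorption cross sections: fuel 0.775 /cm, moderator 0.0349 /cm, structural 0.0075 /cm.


f = Sigma_a_fuel / (Sigma_a_fuel + Sigma_a_mod + Sigma_a_other)
f = 0.775 / (0.775 + 0.0349 + 0.0075)
f = 0.94813

0.94813


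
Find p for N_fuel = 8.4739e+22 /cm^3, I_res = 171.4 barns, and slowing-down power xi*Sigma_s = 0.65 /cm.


p = exp(-N * I * 1e-24 / (xi*Sigma_s))
p = exp(-8.4739e+22 * 171.4 * 1e-24 / 0.65)
p = 1.9755e-10

1.9755e-10


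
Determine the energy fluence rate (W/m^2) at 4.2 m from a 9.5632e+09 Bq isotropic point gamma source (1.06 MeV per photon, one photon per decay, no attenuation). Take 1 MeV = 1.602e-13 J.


psi = A * E * 1.602e-13 / (4*pi*r^2)
psi = 9.5632e+09 * 1.06 * 1.602e-13 / (4*pi*4.2^2)
psi = 7.3259e-06 W/m^2

7.3259e-06


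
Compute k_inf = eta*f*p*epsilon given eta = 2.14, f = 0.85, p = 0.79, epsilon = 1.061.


k_inf = eta * f * p * epsilon
k_inf = 2.14 * 0.85 * 0.79 * 1.061
k_inf = 1.5247

1.5247


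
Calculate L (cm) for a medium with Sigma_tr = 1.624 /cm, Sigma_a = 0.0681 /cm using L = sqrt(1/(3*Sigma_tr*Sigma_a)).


D = 1 / (3 * Sigma_tr) = 1 / (3 * 1.624) = 0.2052545 cm
L = sqrt(D / Sigma_a)
L = sqrt(0.2052545 / 0.0681)
L = 1.7361 cm

1.7361


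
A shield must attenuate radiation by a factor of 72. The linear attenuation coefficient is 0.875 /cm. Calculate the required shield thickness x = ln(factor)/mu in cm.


x = ln(factor) / mu
x = ln(72) / 0.875
x = 4.8876 cm

4.8876


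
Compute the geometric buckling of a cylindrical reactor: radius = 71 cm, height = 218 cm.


B^2 = (2.405/R)^2 + (pi/H)^2
B^2 = (2.405/71)^2 + (pi/218)^2
B^2 = 0.0013551 /cm^2

0.0013551


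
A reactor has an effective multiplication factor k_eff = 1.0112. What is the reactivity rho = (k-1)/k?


rho = (k_eff - 1) / k_eff
rho = (1.0112 - 1) / 1.0112
rho = 0.011076

0.011076


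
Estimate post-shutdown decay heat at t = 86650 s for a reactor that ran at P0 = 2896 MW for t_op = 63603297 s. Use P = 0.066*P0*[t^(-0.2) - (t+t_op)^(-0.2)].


P/P0 = 0.066 * [t^(-0.2) - (t + t_op)^(-0.2)]
P/P0 = 0.066 * [86650^(-0.2) - (86650 + 63603297)^(-0.2)]
P/P0 = 0.066 * [0.1029073 - 0.02749070] = 0.004977496
P = 2896 * 0.004977496 = 14.415 MW

14.415


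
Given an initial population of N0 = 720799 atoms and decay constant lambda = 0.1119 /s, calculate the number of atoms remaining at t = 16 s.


N = N0 * exp(-lambda * t)
N = 720799 * exp(-0.1119 * 16)
N = 120297

120297


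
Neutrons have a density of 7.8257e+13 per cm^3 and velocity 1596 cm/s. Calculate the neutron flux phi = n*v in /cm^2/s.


phi = n * v
phi = 7.8257e+13 * 1596
phi = 1.2490e+17 /cm^2/s

1.2490e+17


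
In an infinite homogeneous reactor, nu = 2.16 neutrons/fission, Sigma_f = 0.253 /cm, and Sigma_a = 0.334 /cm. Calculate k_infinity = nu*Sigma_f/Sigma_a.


k_inf = nu * Sigma_f / Sigma_a
k_inf = 2.16 * 0.253 / 0.334
k_inf = 1.6362

1.6362


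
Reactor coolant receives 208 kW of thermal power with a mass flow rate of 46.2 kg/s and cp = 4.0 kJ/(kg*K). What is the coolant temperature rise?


dT = Q / (m_dot * cp)
dT = 208 / (46.2 * 4.0)
dT = 1.1255 C

1.1255


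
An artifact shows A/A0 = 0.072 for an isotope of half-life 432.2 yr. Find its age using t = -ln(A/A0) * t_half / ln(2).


lambda = ln(2) / t_half = ln(2) / 432.2 = 0.001603765 /yr
t = -ln(A/A0) / lambda
t = -ln(0.072) / 0.001603765
t = 1640.6 yr

1640.6


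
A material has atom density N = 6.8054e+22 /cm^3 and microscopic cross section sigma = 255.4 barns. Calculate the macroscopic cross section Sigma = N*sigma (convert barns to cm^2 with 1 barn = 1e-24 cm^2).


Sigma = N * sigma_barns * 1e-24
Sigma = 6.8054e+22 * 255.4 * 1e-24
Sigma = 17.381 /cm

17.381


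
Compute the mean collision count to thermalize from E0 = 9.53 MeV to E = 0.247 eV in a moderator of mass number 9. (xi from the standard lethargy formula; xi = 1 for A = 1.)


xi = 1 + (A-1)^2/(2A)*ln((A-1)/(A+1)) = 0.2066007 (for A = 9)
n = ln(E0/E) / xi
n = ln(9.53e6 / 0.247) / 0.2066007
n = ln(3.858300e+07) / 0.2066007 = 84.551

84.551


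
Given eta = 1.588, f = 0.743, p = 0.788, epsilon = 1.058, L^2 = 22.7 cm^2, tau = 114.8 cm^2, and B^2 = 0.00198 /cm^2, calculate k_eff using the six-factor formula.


k_inf = eta*f*p*eps = 1.588*0.743*0.788*1.058 = 0.9836740
P_TNL = 1/(1 + L^2*B^2) = 1/(1 + 22.7*0.00198) = 0.9569873
P_FNL = exp(-B^2*tau) = exp(-0.00198*114.8) = 0.7966786
k_eff = k_inf * P_TNL * P_FNL = 0.9836740 * 0.9569873 * 0.7966786
k_eff = 0.74996

0.74996


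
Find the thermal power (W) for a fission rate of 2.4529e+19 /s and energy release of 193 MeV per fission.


P = fission_rate * E_MeV * 1.602e-13
P = 2.4529e+19 * 193 * 1.602e-13
P = 7.5840e+08 W

7.5840e+08


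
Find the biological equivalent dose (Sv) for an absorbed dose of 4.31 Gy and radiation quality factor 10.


H = D * Q
H = 4.31 * 10
H = 43.100 Sv

43.100


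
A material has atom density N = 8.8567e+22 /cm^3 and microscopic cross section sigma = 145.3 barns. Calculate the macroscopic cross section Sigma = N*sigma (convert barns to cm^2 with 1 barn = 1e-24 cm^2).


Sigma = N * sigma_barns * 1e-24
Sigma = 8.8567e+22 * 145.3 * 1e-24
Sigma = 12.869 /cm

12.869


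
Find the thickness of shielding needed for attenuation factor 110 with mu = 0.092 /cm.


x = ln(factor) / mu
x = ln(110) / 0.092
x = 51.092 cm

51.092


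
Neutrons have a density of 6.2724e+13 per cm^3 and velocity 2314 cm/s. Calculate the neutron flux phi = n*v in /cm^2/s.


phi = n * v
phi = 6.2724e+13 * 2314
phi = 1.4514e+17 /cm^2/s

1.4514e+17


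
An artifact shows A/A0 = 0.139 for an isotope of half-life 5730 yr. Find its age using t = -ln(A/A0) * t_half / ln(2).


lambda = ln(2) / t_half = ln(2) / 5730 = 1.209681e-04 /yr
t = -ln(A/A0) / lambda
t = -ln(0.139) / 1.209681e-04
t = 16312 yr

16312


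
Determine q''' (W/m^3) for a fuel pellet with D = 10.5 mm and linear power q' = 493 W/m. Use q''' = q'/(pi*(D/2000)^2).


r = D / 2 / 1000 = 10.5 / 2 / 1000 = 0.00525 m
q''' = q' / (pi * r^2)
q''' = 493 / (pi * 0.00525^2)
q''' = 5.6935e+06 W/m^3

5.6935e+06


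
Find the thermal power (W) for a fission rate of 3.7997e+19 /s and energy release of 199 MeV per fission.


P = fission_rate * E_MeV * 1.602e-13
P = 3.7997e+19 * 199 * 1.602e-13
P = 1.2113e+09 W

1.2113e+09


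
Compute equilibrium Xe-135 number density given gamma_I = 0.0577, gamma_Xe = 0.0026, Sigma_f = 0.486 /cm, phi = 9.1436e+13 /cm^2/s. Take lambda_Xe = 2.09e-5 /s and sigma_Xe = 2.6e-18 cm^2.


Xe_eq = (gamma_I + gamma_Xe) * Sigma_f * phi / (lambda_Xe + sigma_Xe * phi)
Numerator = (0.0577 + 0.0026) * 0.486 * 9.1436e+13 = 2.679605e+12
Denominator = 2.09e-5 + 2.6e-18 * 9.1436e+13 = 2.586336e-04
Xe_eq = 2.679605e+12 / 2.586336e-04 = 1.0361e+16 /cm^3

1.0361e+16


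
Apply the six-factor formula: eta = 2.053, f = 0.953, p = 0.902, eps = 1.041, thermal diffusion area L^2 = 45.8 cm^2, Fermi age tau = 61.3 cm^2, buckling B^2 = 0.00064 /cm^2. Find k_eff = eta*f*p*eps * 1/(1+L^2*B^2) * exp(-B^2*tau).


k_inf = eta*f*p*eps = 2.053*0.953*0.902*1.041 = 1.837127
P_TNL = 1/(1 + L^2*B^2) = 1/(1 + 45.8*0.00064) = 0.9715227
P_FNL = exp(-B^2*tau) = exp(-0.00064*61.3) = 0.9615276
k_eff = k_inf * P_TNL * P_FNL = 1.837127 * 0.9715227 * 0.9615276
k_eff = 1.7161

1.7161


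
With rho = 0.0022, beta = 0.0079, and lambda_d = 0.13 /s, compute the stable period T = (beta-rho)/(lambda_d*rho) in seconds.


T = (beta - rho) / (lambda_d * rho)
T = (0.0079 - 0.0022) / (0.13 * 0.0022)
T = 19.930 s

19.930


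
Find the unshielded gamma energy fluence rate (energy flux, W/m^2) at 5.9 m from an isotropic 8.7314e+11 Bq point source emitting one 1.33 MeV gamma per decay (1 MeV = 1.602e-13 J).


psi = A * E * 1.602e-13 / (4*pi*r^2)
psi = 8.7314e+11 * 1.33 * 1.602e-13 / (4*pi*5.9^2)
psi = 4.2529e-04 W/m^2

4.2529e-04


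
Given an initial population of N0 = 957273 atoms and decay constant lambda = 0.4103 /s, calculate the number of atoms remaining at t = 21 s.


N = N0 * exp(-lambda * t)
N = 957273 * exp(-0.4103 * 21)
N = 173.39

173.39


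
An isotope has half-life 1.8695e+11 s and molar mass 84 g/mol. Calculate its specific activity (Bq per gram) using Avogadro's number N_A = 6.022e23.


lambda = ln(2) / t_half = ln(2) / 1.8695e+11 = 3.707661e-12 /s
SA = lambda * N_A / M
SA = 3.707661e-12 * 6.022e23 / 84
SA = 2.6580e+10 Bq/g

2.6580e+10


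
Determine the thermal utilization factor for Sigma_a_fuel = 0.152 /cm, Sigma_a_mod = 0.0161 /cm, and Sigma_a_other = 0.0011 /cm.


f = Sigma_a_fuel / (Sigma_a_fuel + Sigma_a_mod + Sigma_a_other)
f = 0.152 / (0.152 + 0.0161 + 0.0011)
f = 0.89835

0.89835


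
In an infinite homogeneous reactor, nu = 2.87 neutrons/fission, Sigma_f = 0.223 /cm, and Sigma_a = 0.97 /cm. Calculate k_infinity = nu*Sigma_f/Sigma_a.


k_inf = nu * Sigma_f / Sigma_a
k_inf = 2.87 * 0.223 / 0.97
k_inf = 0.65980

0.65980


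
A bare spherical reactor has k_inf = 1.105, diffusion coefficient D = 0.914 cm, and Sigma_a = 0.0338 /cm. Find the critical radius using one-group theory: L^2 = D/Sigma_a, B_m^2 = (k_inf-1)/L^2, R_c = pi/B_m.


L^2 = D / Sigma_a = 0.914 / 0.0338 = 27.04142 cm^2
B_m^2 = (k_inf - 1) / L^2 = (1.105 - 1) / 27.04142 = 0.003882932 /cm^2
For a bare sphere: B_g = pi/R, so R_c = pi / sqrt(B_m^2)
R_c = pi / sqrt(0.003882932) = 50.416 cm

50.416


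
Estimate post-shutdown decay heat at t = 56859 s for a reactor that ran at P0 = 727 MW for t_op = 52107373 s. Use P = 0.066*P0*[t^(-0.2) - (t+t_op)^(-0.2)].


P/P0 = 0.066 * [t^(-0.2) - (t + t_op)^(-0.2)]
P/P0 = 0.066 * [56859^(-0.2) - (56859 + 52107373)^(-0.2)]
P/P0 = 0.066 * [0.1119541 - 0.02861050] = 0.005500678
P = 727 * 0.005500678 = 3.9990 MW

3.9990


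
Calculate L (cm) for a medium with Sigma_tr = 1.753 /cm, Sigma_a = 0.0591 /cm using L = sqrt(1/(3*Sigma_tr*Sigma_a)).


D = 1 / (3 * Sigma_tr) = 1 / (3 * 1.753) = 0.1901502 cm
L = sqrt(D / Sigma_a)
L = sqrt(0.1901502 / 0.0591)
L = 1.7937 cm

1.7937


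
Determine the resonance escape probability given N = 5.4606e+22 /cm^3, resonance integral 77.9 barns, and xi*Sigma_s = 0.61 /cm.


p = exp(-N * I * 1e-24 / (xi*Sigma_s))
p = exp(-5.4606e+22 * 77.9 * 1e-24 / 0.61)
p = 9.3641e-04

9.3641e-04


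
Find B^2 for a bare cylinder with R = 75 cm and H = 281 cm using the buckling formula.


B^2 = (2.405/R)^2 + (pi/H)^2
B^2 = (2.405/75)^2 + (pi/281)^2
B^2 = 0.0011533 /cm^2

0.0011533


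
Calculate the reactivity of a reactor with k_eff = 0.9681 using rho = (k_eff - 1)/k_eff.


rho = (k_eff - 1) / k_eff
rho = (0.9681 - 1) / 0.9681
rho = -0.032951

-0.032951


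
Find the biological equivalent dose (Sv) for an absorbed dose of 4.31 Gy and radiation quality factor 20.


H = D * Q
H = 4.31 * 20
H = 86.200 Sv

86.200


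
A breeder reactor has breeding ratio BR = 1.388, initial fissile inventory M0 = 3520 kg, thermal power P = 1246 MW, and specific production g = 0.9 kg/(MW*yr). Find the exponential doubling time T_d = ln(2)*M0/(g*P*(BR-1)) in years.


Breeding gain G = BR - 1 = 1.388 - 1 = 0.388
Fissile production rate = g * P * G = 0.9 * 1246 * 0.388 = 435.1032 kg/yr
T_d = ln(2) * M0 / (g * P * G)
T_d = ln(2) * 3520 / 435.1032 = 5.6076 yr

5.6076


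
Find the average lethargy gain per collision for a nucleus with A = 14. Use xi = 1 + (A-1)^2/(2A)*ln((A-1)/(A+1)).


xi = 1 + (A-1)^2/(2A) * ln((A-1)/(A+1))
xi = 1 + (14-1)^2/(2*14) * ln((14-1)/(14 +1))
xi = 0.13628

0.13628


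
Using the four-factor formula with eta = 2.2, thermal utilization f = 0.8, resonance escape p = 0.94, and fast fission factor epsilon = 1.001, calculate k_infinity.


k_inf = eta * f * p * epsilon
k_inf = 2.2 * 0.8 * 0.94 * 1.001
k_inf = 1.6561

1.6561


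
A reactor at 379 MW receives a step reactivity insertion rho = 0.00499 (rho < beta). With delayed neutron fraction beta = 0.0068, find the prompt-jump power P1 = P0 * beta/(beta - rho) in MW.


P1/P0 = beta / (beta - rho)
P1/P0 = 0.0068 / (0.0068 - 0.00499) = 3.756906
P1 = 379 * 3.756906 = 1423.9 MW

1423.9


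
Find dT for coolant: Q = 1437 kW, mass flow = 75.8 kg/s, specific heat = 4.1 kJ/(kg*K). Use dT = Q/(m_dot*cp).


dT = Q / (m_dot * cp)
dT = 1437 / (75.8 * 4.1)
dT = 4.6238 C

4.6238


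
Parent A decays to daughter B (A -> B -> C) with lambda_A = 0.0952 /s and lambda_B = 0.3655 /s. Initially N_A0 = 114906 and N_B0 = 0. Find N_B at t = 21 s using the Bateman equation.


N_B(t) = lambda_A * N_A0 / (lambda_B - lambda_A) * [exp(-lambda_A*t) - exp(-lambda_B*t)]
exp(-0.0952*21) = 0.1354436; exp(-0.3655*21) = 4.640585e-04
N_B = 0.0952 * 114906 / (0.3655 - 0.0952) * (0.1354436 - 4.640585e-04)
N_B = 5462.6

5462.6


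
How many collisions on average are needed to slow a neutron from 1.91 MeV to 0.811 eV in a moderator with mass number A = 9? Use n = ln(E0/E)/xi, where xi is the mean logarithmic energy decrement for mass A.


xi = 1 + (A-1)^2/(2A)*ln((A-1)/(A+1)) = 0.2066007 (for A = 9)
n = ln(E0/E) / xi
n = ln(1.91e6 / 0.811) / 0.2066007
n = ln(2.355117e+06) / 0.2066007 = 71.017

71.017


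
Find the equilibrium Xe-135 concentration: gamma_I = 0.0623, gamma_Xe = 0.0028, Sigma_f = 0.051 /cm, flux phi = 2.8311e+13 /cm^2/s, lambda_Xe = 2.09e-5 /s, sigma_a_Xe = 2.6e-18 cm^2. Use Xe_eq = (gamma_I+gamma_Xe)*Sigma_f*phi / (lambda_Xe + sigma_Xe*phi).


Xe_eq = (gamma_I + gamma_Xe) * Sigma_f * phi / (lambda_Xe + sigma_Xe * phi)
Numerator = (0.0623 + 0.0028) * 0.051 * 2.8311e+13 = 9.399535e+10
Denominator = 2.09e-5 + 2.6e-18 * 2.8311e+13 = 9.450860e-05
Xe_eq = 9.399535e+10 / 9.450860e-05 = 9.9457e+14 /cm^3

9.9457e+14


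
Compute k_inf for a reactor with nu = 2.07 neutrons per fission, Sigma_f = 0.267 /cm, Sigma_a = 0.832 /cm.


k_inf = nu * Sigma_f / Sigma_a
k_inf = 2.07 * 0.267 / 0.832
k_inf = 0.66429

0.66429


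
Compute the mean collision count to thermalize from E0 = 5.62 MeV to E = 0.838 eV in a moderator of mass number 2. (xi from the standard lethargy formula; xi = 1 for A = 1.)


xi = 1 + (A-1)^2/(2A)*ln((A-1)/(A+1)) = 0.7253469 (for A = 2)
n = ln(E0/E) / xi
n = ln(5.62e6 / 0.838) / 0.7253469
n = ln(6.706444e+06) / 0.7253469 = 21.670

21.670


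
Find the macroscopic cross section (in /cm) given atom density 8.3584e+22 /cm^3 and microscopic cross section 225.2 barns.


Sigma = N * sigma_barns * 1e-24
Sigma = 8.3584e+22 * 225.2 * 1e-24
Sigma = 18.823 /cm

18.823


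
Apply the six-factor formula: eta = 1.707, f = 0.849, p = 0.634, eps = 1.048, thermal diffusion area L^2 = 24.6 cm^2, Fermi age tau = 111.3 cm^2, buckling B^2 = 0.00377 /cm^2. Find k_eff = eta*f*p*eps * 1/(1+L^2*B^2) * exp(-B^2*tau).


k_inf = eta*f*p*eps = 1.707*0.849*0.634*1.048 = 0.9629234
P_TNL = 1/(1 + L^2*B^2) = 1/(1 + 24.6*0.00377) = 0.9151291
P_FNL = exp(-B^2*tau) = exp(-0.00377*111.3) = 0.6573090
k_eff = k_inf * P_TNL * P_FNL = 0.9629234 * 0.9151291 * 0.6573090
k_eff = 0.57922

0.57922


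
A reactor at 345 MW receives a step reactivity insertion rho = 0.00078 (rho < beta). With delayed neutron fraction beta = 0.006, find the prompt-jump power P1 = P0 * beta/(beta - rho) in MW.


P1/P0 = beta / (beta - rho)
P1/P0 = 0.006 / (0.006 - 0.00078) = 1.149425
P1 = 345 * 1.149425 = 396.55 MW

396.55


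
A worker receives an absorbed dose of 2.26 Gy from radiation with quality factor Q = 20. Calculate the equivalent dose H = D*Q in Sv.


H = D * Q
H = 2.26 * 20
H = 45.200 Sv

45.200


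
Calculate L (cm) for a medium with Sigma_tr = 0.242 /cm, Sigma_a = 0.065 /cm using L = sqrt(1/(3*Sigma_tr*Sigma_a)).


D = 1 / (3 * Sigma_tr) = 1 / (3 * 0.242) = 1.377410 cm
L = sqrt(D / Sigma_a)
L = sqrt(1.377410 / 0.065)
L = 4.6034 cm

4.6034


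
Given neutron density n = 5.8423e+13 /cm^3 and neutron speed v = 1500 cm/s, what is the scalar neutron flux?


phi = n * v
phi = 5.8423e+13 * 1500
phi = 8.7634e+16 /cm^2/s

8.7634e+16


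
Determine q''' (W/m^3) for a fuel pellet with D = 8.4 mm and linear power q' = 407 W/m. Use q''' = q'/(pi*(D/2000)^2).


r = D / 2 / 1000 = 8.4 / 2 / 1000 = 0.0042 m
q''' = q' / (pi * r^2)
q''' = 407 / (pi * 0.0042^2)
q''' = 7.3442e+06 W/m^3

7.3442e+06


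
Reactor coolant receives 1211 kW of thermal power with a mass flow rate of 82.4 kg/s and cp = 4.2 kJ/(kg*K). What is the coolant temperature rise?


dT = Q / (m_dot * cp)
dT = 1211 / (82.4 * 4.2)
dT = 3.4992 C

3.4992


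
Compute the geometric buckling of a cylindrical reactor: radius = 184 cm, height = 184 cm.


B^2 = (2.405/R)^2 + (pi/H)^2
B^2 = (2.405/184)^2 + (pi/184)^2
B^2 = 4.6236e-04 /cm^2

4.6236e-04


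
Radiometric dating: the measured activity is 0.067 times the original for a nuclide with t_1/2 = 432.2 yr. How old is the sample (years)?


lambda = ln(2) / t_half = ln(2) / 432.2 = 0.001603765 /yr
t = -ln(A/A0) / lambda
t = -ln(0.067) / 0.001603765
t = 1685.4 yr

1685.4


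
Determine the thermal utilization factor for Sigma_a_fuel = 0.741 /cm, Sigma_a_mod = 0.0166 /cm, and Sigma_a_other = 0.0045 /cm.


f = Sigma_a_fuel / (Sigma_a_fuel + Sigma_a_mod + Sigma_a_other)
f = 0.741 / (0.741 + 0.0166 + 0.0045)
f = 0.97231

0.97231


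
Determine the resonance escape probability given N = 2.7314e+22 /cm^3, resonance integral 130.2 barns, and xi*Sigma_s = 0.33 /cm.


p = exp(-N * I * 1e-24 / (xi*Sigma_s))
p = exp(-2.7314e+22 * 130.2 * 1e-24 / 0.33)
p = 2.0882e-05

2.0882e-05


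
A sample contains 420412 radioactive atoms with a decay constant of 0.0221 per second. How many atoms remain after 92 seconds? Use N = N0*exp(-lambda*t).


N = N0 * exp(-lambda * t)
N = 420412 * exp(-0.0221 * 92)
N = 55039

55039


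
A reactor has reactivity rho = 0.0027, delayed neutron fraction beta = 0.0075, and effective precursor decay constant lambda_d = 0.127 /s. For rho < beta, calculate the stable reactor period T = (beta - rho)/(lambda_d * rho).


T = (beta - rho) / (lambda_d * rho)
T = (0.0075 - 0.0027) / (0.127 * 0.0027)
T = 13.998 s

13.998


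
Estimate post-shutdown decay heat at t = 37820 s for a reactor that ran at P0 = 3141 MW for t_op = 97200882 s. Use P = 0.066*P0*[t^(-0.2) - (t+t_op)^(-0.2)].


P/P0 = 0.066 * [t^(-0.2) - (t + t_op)^(-0.2)]
P/P0 = 0.066 * [37820^(-0.2) - (37820 + 97200882)^(-0.2)]
P/P0 = 0.066 * [0.1214663 - 0.02525993] = 0.006349620
P = 3141 * 0.006349620 = 19.944 MW

19.944


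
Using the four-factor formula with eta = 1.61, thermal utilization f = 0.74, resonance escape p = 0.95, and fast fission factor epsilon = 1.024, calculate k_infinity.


k_inf = eta * f * p * epsilon
k_inf = 1.61 * 0.74 * 0.95 * 1.024
k_inf = 1.1590

1.1590


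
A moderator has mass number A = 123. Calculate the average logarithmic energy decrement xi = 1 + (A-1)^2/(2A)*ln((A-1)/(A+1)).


xi = 1 + (A-1)^2/(2A) * ln((A-1)/(A+1))
xi = 1 + (123-1)^2/(2*123) * ln((123-1)/(123 +1))
xi = 0.016172

0.016172


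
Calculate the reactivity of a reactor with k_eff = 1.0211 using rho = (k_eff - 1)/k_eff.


rho = (k_eff - 1) / k_eff
rho = (1.0211 - 1) / 1.0211
rho = 0.020664

0.020664


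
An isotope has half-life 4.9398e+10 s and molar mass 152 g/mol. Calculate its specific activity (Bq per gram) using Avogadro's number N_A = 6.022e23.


lambda = ln(2) / t_half = ln(2) / 4.9398e+10 = 1.403189e-11 /s
SA = lambda * N_A / M
SA = 1.403189e-11 * 6.022e23 / 152
SA = 5.5592e+10 Bq/g

5.5592e+10


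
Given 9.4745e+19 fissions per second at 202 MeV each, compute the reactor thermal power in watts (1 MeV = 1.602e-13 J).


P = fission_rate * E_MeV * 1.602e-13
P = 9.4745e+19 * 202 * 1.602e-13
P = 3.0660e+09 W

3.0660e+09


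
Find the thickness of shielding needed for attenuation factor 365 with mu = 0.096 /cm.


x = ln(factor) / mu
x = ln(365) / 0.096
x = 61.457 cm

61.457


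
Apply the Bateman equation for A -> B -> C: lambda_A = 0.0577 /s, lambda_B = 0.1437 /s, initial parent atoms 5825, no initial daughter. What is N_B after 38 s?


N_B(t) = lambda_A * N_A0 / (lambda_B - lambda_A) * [exp(-lambda_A*t) - exp(-lambda_B*t)]
exp(-0.0577*38) = 0.1116261; exp(-0.1437*38) = 0.004251004
N_B = 0.0577 * 5825 / (0.1437 - 0.0577) * (0.1116261 - 0.004251004)
N_B = 419.64

419.64


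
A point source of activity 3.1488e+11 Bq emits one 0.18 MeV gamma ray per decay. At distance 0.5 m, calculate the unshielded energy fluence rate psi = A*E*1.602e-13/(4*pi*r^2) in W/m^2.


psi = A * E * 1.602e-13 / (4*pi*r^2)
psi = 3.1488e+11 * 0.18 * 1.602e-13 / (4*pi*0.5^2)
psi = 0.0028902 W/m^2

0.0028902


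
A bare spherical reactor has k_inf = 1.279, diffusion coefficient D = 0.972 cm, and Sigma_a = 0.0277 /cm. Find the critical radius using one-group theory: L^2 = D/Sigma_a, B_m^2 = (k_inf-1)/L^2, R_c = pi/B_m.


L^2 = D / Sigma_a = 0.972 / 0.0277 = 35.09025 cm^2
B_m^2 = (k_inf - 1) / L^2 = (1.279 - 1) / 35.09025 = 0.007950927 /cm^2
For a bare sphere: B_g = pi/R, so R_c = pi / sqrt(B_m^2)
R_c = pi / sqrt(0.007950927) = 35.232 cm

35.232


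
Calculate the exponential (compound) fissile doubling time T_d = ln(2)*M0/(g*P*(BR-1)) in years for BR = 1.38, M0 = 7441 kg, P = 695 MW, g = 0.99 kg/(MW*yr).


Breeding gain G = BR - 1 = 1.38 - 1 = 0.38
Fissile production rate = g * P * G = 0.99 * 695 * 0.38 = 261.459 kg/yr
T_d = ln(2) * M0 / (g * P * G)
T_d = ln(2) * 7441 / 261.459 = 19.727 yr

19.727


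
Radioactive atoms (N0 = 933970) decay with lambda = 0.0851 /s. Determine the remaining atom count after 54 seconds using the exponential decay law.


N = N0 * exp(-lambda * t)
N = 933970 * exp(-0.0851 * 54)
N = 9431.4

9431.4


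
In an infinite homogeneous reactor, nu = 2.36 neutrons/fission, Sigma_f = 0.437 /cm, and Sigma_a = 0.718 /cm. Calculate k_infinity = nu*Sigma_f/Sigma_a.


k_inf = nu * Sigma_f / Sigma_a
k_inf = 2.36 * 0.437 / 0.718
k_inf = 1.4364

1.4364


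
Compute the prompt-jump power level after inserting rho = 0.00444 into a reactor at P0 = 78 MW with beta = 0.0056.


P1/P0 = beta / (beta - rho)
P1/P0 = 0.0056 / (0.0056 - 0.00444) = 4.827586
P1 = 78 * 4.827586 = 376.55 MW

376.55


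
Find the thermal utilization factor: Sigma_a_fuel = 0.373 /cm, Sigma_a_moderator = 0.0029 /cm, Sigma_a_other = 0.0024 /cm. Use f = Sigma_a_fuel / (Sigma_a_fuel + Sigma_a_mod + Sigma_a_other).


f = Sigma_a_fuel / (Sigma_a_fuel + Sigma_a_mod + Sigma_a_other)
f = 0.373 / (0.373 + 0.0029 + 0.0024)
f = 0.98599

0.98599


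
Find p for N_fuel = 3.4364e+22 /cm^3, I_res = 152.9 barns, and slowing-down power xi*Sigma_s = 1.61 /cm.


p = exp(-N * I * 1e-24 / (xi*Sigma_s))
p = exp(-3.4364e+22 * 152.9 * 1e-24 / 1.61)
p = 0.038254

0.038254


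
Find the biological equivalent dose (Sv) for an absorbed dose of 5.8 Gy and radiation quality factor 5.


H = D * Q
H = 5.8 * 5
H = 29.000 Sv

29.000


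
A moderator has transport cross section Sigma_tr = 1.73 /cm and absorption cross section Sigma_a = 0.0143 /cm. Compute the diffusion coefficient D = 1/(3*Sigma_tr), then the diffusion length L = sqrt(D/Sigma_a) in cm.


D = 1 / (3 * Sigma_tr) = 1 / (3 * 1.73) = 0.1926782 cm
L = sqrt(D / Sigma_a)
L = sqrt(0.1926782 / 0.0143)
L = 3.6707 cm

3.6707


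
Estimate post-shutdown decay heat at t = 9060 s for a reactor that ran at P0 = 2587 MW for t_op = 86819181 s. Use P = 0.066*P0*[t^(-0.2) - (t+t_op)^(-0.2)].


P/P0 = 0.066 * [t^(-0.2) - (t + t_op)^(-0.2)]
P/P0 = 0.066 * [9060^(-0.2) - (9060 + 86819181)^(-0.2)]
P/P0 = 0.066 * [0.1616495 - 0.02583853] = 0.008963524
P = 2587 * 0.008963524 = 23.189 MW

23.189


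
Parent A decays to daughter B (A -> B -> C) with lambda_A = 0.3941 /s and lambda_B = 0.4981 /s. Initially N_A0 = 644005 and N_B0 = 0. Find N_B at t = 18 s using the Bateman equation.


N_B(t) = lambda_A * N_A0 / (lambda_B - lambda_A) * [exp(-lambda_A*t) - exp(-lambda_B*t)]
exp(-0.3941*18) = 8.302365e-04; exp(-0.4981*18) = 1.277034e-04
N_B = 0.3941 * 644005 / (0.4981 - 0.3941) * (8.302365e-04 - 1.277034e-04)
N_B = 1714.5

1714.5


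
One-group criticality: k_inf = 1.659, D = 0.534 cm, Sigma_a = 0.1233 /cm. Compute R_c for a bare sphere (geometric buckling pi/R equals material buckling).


L^2 = D / Sigma_a = 0.534 / 0.1233 = 4.330900 cm^2
B_m^2 = (k_inf - 1) / L^2 = (1.659 - 1) / 4.330900 = 0.1521624 /cm^2
For a bare sphere: B_g = pi/R, so R_c = pi / sqrt(B_m^2)
R_c = pi / sqrt(0.1521624) = 8.0537 cm

8.0537


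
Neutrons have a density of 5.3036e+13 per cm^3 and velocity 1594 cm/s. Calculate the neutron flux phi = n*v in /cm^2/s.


phi = n * v
phi = 5.3036e+13 * 1594
phi = 8.4539e+16 /cm^2/s

8.4539e+16


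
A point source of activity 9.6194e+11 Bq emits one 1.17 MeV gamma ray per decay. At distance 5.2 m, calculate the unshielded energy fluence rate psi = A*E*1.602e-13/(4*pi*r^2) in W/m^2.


psi = A * E * 1.602e-13 / (4*pi*r^2)
psi = 9.6194e+11 * 1.17 * 1.602e-13 / (4*pi*5.2^2)
psi = 5.3062e-04 W/m^2

5.3062e-04


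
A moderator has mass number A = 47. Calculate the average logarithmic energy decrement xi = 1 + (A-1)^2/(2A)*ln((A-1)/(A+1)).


xi = 1 + (A-1)^2/(2A) * ln((A-1)/(A+1))
xi = 1 + (47-1)^2/(2*47) * ln((47-1)/(47 +1))
xi = 0.041956

0.041956


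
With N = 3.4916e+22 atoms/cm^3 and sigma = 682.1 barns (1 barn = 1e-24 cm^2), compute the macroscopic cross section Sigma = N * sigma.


Sigma = N * sigma_barns * 1e-24
Sigma = 3.4916e+22 * 682.1 * 1e-24
Sigma = 23.816 /cm

23.816


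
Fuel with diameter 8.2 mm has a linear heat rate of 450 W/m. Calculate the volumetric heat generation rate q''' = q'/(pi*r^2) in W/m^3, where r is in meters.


r = D / 2 / 1000 = 8.2 / 2 / 1000 = 0.0041 m
q''' = q' / (pi * r^2)
q''' = 450 / (pi * 0.0041^2)
q''' = 8.5211e+06 W/m^3

8.5211e+06


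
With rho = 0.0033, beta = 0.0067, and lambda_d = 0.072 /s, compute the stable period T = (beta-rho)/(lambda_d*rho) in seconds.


T = (beta - rho) / (lambda_d * rho)
T = (0.0067 - 0.0033) / (0.072 * 0.0033)
T = 14.310 s

14.310


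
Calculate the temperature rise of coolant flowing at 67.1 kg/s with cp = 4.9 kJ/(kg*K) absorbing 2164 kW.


dT = Q / (m_dot * cp)
dT = 2164 / (67.1 * 4.9)
dT = 6.5817 C

6.5817


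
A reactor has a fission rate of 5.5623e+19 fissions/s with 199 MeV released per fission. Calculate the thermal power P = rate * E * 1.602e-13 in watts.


P = fission_rate * E_MeV * 1.602e-13
P = 5.5623e+19 * 199 * 1.602e-13
P = 1.7733e+09 W

1.7733e+09


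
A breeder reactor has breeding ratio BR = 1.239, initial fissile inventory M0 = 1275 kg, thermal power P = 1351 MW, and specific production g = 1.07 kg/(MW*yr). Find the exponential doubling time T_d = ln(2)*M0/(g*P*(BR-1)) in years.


Breeding gain G = BR - 1 = 1.239 - 1 = 0.239
Fissile production rate = g * P * G = 1.07 * 1351 * 0.239 = 345.49123 kg/yr
T_d = ln(2) * M0 / (g * P * G)
T_d = ln(2) * 1275 / 345.49123 = 2.5580 yr

2.5580


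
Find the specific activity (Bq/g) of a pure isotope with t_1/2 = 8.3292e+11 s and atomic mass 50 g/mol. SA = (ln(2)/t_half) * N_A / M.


lambda = ln(2) / t_half = ln(2) / 8.3292e+11 = 8.321894e-13 /s
SA = lambda * N_A / M
SA = 8.321894e-13 * 6.022e23 / 50
SA = 1.0023e+10 Bq/g

1.0023e+10


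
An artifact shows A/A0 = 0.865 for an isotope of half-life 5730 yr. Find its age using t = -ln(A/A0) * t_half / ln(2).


lambda = ln(2) / t_half = ln(2) / 5730 = 1.209681e-04 /yr
t = -ln(A/A0) / lambda
t = -ln(0.865) / 1.209681e-04
t = 1198.9 yr

1198.9


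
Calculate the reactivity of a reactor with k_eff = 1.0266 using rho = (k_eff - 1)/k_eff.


rho = (k_eff - 1) / k_eff
rho = (1.0266 - 1) / 1.0266
rho = 0.025911

0.025911


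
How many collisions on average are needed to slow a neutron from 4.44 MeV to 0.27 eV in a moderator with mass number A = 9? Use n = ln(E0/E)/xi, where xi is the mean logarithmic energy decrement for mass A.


xi = 1 + (A-1)^2/(2A)*ln((A-1)/(A+1)) = 0.2066007 (for A = 9)
n = ln(E0/E) / xi
n = ln(4.44e6 / 0.27) / 0.2066007
n = ln(1.644444e+07) / 0.2066007 = 80.423

80.423


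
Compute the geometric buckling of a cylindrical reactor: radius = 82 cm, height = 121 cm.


B^2 = (2.405/R)^2 + (pi/H)^2
B^2 = (2.405/82)^2 + (pi/121)^2
B^2 = 0.0015343 /cm^2

0.0015343


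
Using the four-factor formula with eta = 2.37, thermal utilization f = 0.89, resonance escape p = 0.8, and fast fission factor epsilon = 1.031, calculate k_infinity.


k_inf = eta * f * p * epsilon
k_inf = 2.37 * 0.89 * 0.8 * 1.031
k_inf = 1.7398

1.7398


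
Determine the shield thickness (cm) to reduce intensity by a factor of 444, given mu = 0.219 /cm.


x = ln(factor) / mu
x = ln(444) / 0.219
x = 27.835 cm

27.835


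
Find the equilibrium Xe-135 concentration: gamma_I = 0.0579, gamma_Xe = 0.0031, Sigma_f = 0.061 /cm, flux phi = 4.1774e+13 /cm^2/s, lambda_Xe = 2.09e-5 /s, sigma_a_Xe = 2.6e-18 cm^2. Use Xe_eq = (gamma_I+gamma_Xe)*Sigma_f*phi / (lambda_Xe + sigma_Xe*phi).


Xe_eq = (gamma_I + gamma_Xe) * Sigma_f * phi / (lambda_Xe + sigma_Xe * phi)
Numerator = (0.0579 + 0.0031) * 0.061 * 4.1774e+13 = 1.554411e+11
Denominator = 2.09e-5 + 2.6e-18 * 4.1774e+13 = 1.295124e-04
Xe_eq = 1.554411e+11 / 1.295124e-04 = 1.2002e+15 /cm^3

1.2002e+15
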